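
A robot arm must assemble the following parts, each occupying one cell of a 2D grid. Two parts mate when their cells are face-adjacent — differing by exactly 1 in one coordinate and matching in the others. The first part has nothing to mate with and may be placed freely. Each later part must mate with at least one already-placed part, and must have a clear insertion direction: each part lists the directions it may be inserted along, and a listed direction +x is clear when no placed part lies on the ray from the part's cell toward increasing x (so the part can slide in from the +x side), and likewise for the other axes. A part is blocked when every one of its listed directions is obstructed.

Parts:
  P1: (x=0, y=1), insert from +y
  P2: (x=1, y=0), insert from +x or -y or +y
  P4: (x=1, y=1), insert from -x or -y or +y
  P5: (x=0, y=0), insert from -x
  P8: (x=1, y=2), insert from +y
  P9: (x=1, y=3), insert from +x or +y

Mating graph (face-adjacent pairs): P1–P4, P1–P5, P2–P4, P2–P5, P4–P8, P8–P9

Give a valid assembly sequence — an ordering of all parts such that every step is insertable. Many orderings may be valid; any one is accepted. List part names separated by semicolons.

P5; P1; P2; P4; P8; P9

1. P5@(0, 0) [-x clear] — {P5}
2. P1@(0, 1) [+y clear] — {P1, P5}
3. P2@(1, 0) [+x clear] — {P1, P2, P5}
4. P4@(1, 1) [+y clear] — {P1, P2, P4, P5}
5. P8@(1, 2) [+y clear] — {P1, P2, P4, P5, P8}
6. P9@(1, 3) [+x clear] — {P1, P2, P4, P5, P8, P9}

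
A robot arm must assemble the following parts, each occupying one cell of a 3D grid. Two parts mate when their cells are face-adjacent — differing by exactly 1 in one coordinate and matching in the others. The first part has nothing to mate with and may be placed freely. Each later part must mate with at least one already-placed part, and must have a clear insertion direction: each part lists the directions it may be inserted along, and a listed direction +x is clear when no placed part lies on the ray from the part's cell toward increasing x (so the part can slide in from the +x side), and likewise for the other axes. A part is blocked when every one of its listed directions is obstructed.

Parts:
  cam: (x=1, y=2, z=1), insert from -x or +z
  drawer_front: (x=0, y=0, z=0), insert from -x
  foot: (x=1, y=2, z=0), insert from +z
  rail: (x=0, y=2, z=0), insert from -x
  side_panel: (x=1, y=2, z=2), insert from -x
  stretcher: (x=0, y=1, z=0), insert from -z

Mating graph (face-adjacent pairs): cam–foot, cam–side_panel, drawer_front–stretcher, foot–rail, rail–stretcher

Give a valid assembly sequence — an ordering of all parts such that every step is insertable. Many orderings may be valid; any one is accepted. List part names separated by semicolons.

foot; cam; rail; stretcher; side_panel; drawer_front

1. foot@(1, 2, 0) [+z clear] — {foot}
2. cam@(1, 2, 1) [-x clear] — {cam, foot}
3. rail@(0, 2, 0) [-x clear] — {cam, foot, rail}
4. stretcher@(0, 1, 0) [-z clear] — {cam, foot, rail, stretcher}
5. side_panel@(1, 2, 2) [-x clear] — {cam, foot, rail, side_panel, stretcher}
6. drawer_front@(0, 0, 0) [-x clear] — {cam, drawer_front, foot, rail, side_panel, stretcher}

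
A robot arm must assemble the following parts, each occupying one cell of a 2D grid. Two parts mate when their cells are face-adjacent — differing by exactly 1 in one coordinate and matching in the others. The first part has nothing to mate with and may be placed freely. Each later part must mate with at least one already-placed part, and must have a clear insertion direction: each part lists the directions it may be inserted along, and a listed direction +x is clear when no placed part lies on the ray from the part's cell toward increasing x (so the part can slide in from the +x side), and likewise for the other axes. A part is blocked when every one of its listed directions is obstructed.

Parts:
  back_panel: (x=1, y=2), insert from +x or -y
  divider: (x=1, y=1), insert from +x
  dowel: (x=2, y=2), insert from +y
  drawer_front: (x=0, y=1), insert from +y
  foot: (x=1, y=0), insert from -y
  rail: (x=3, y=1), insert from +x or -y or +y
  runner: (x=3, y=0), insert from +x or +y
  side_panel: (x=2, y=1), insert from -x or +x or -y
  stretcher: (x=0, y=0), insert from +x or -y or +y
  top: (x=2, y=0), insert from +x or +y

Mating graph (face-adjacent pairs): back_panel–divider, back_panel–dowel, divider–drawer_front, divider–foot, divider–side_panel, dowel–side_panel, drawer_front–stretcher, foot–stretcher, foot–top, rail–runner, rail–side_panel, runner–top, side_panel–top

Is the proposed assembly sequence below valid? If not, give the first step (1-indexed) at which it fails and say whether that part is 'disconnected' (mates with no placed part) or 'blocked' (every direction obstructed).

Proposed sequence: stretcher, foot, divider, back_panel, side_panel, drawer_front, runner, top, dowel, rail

1. stretcher@(0, 0) [+x clear] — {stretcher}
2. foot@(1, 0) [-y clear] — {foot, stretcher}
3. divider@(1, 1) [+x clear] — {divider, foot, stretcher}
4. back_panel@(1, 2) [+x clear] — {back_panel, divider, foot, stretcher}
5. side_panel@(2, 1) [+x clear] — {back_panel, divider, foot, side_panel, stretcher}
6. drawer_front@(0, 1) [+y clear] — {back_panel, divider, drawer_front, foot, side_panel, stretcher}
7. runner@(3, 0) — no placed neighbour ⇒ disconnected

Invalid at step 7 (disconnected)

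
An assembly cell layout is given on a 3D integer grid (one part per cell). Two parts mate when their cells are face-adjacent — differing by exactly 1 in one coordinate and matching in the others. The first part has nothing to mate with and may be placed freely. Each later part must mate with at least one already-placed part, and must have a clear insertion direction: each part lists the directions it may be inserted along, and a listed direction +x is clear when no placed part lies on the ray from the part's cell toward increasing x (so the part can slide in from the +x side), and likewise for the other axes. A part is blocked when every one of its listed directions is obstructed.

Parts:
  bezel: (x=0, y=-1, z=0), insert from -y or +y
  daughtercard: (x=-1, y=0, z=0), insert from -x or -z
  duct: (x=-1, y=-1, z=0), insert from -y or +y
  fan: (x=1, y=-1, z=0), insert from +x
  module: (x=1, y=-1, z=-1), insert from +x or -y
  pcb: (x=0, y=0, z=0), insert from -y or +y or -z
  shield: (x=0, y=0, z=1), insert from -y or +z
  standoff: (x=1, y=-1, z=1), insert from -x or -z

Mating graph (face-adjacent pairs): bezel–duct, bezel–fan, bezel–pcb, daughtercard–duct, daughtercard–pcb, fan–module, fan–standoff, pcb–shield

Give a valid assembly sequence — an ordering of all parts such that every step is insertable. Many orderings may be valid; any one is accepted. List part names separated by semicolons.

1. pcb@(0, 0, 0) [-y clear] — {pcb}
2. shield@(0, 0, 1) [-y clear] — {pcb, shield}
3. daughtercard@(-1, 0, 0) [-x clear] — {daughtercard, pcb, shield}
4. duct@(-1, -1, 0) [-y clear] — {daughtercard, duct, pcb, shield}
5. bezel@(0, -1, 0) [-y clear] — {bezel, daughtercard, duct, pcb, shield}
6. fan@(1, -1, 0) [+x clear] — {bezel, daughtercard, duct, fan, pcb, shield}
7. standoff@(1, -1, 1) [-x clear] — {bezel, daughtercard, duct, fan, pcb, shield, standoff}
8. module@(1, -1, -1) [+x clear] — {bezel, daughtercard, duct, fan, module, pcb, shield, standoff}

pcb; shield; daughtercard; duct; bezel; fan; standoff; module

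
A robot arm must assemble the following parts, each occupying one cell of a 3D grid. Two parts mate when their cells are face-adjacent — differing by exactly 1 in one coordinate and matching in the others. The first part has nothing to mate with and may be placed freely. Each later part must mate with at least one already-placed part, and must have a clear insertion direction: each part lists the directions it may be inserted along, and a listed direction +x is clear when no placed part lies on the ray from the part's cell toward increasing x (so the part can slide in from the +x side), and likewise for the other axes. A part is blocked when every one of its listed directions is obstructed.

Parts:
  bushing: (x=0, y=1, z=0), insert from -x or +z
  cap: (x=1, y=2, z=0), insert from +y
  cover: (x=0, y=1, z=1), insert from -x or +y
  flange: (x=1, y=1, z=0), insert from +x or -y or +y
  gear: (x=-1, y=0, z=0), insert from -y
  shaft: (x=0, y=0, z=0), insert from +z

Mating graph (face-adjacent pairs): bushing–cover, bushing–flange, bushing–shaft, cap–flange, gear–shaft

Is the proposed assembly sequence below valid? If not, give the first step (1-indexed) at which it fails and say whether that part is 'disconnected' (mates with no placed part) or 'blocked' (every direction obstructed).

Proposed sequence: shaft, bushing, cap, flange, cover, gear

Invalid at step 3 (disconnected)

1. shaft@(0, 0, 0) [+z clear] — {shaft}
2. bushing@(0, 1, 0) [-x clear] — {bushing, shaft}
3. cap@(1, 2, 0) — no placed neighbour ⇒ disconnected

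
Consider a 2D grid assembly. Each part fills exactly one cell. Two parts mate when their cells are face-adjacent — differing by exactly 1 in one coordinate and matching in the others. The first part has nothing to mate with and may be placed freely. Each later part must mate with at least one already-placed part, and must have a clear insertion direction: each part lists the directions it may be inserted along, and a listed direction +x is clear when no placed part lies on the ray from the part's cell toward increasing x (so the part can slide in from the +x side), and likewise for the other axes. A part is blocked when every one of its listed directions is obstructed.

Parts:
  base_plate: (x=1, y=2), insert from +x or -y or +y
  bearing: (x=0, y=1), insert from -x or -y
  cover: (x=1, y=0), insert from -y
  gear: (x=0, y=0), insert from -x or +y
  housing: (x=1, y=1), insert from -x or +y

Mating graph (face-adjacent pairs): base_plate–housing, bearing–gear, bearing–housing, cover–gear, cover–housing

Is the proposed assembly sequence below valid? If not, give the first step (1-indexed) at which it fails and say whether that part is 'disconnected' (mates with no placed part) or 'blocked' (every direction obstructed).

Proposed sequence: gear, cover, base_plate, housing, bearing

1. gear@(0, 0) [-x clear] — {gear}
2. cover@(1, 0) [-y clear] — {cover, gear}
3. base_plate@(1, 2) — no placed neighbour ⇒ disconnected

Invalid at step 3 (disconnected)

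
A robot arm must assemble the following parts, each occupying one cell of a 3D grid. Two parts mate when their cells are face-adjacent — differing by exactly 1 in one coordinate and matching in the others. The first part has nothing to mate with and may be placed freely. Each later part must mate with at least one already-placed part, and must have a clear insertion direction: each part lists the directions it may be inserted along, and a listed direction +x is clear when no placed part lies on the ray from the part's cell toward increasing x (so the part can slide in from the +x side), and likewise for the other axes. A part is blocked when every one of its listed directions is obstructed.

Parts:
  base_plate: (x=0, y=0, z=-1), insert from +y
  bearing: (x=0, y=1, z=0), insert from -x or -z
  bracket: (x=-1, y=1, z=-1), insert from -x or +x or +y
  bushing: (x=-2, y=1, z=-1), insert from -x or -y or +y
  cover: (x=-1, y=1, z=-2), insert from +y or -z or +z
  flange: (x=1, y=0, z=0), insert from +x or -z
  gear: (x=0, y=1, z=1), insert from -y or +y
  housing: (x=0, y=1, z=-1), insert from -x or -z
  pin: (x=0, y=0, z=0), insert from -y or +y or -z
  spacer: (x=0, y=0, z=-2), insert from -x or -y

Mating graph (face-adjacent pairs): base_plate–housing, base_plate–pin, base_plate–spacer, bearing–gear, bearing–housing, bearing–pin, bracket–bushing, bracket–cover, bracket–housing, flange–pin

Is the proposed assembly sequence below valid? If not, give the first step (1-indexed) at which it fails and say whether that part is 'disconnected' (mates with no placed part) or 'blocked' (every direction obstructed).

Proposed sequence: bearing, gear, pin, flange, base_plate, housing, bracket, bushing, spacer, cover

Valid

1. bearing@(0, 1, 0) [-x clear] — {bearing}
2. gear@(0, 1, 1) [-y clear] — {bearing, gear}
3. pin@(0, 0, 0) [-y clear] — {bearing, gear, pin}
4. flange@(1, 0, 0) [+x clear] — {bearing, flange, gear, pin}
5. base_plate@(0, 0, -1) [+y clear] — {base_plate, bearing, flange, gear, pin}
6. housing@(0, 1, -1) [-x clear] — {base_plate, bearing, flange, gear, housing, pin}
7. bracket@(-1, 1, -1) [-x clear] — {base_plate, bearing, bracket, flange, gear, housing, pin}
8. bushing@(-2, 1, -1) [-x clear] — {base_plate, bearing, bracket, bushing, flange, gear, housing, pin}
9. spacer@(0, 0, -2) [-x clear] — {base_plate, bearing, bracket, bushing, flange, gear, housing, pin, spacer}
10. cover@(-1, 1, -2) [+y clear] — {base_plate, bearing, bracket, bushing, cover, flange, gear, housing, pin, spacer}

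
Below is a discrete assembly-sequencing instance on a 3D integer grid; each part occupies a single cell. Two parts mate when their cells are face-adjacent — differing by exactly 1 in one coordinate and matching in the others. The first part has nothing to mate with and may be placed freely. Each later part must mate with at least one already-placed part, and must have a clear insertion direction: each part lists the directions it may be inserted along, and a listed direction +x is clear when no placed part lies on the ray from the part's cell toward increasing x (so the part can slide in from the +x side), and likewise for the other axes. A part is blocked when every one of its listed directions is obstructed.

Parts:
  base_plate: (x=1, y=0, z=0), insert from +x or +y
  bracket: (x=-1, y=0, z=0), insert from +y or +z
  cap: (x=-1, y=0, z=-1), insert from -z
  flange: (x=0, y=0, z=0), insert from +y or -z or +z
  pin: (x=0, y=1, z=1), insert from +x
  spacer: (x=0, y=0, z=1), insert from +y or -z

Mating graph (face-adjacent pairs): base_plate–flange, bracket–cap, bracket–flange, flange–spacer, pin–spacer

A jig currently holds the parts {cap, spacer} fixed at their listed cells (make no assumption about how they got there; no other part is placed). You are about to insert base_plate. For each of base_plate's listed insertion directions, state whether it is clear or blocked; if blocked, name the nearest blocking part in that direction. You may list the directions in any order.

+x: clear; +y: clear

+x: ray from base_plate(1, 0, 0) has no placed part ⇒ clear
+y: ray from base_plate(1, 0, 0) has no placed part ⇒ clear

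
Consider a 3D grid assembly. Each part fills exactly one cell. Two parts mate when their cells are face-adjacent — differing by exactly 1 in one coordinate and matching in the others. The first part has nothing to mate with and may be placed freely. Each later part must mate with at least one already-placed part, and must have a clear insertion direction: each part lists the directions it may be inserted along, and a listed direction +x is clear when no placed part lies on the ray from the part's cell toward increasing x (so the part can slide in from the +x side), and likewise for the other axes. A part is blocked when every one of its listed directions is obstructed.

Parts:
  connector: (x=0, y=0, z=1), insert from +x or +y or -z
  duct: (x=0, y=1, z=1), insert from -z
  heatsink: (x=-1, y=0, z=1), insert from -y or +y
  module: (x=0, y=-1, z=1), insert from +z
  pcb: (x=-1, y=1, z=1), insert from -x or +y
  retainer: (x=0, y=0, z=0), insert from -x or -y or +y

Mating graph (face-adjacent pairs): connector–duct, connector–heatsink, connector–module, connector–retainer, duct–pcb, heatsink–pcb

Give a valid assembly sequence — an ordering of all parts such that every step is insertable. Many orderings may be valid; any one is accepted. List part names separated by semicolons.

1. heatsink@(-1, 0, 1) [-y clear] — {heatsink}
2. pcb@(-1, 1, 1) [-x clear] — {heatsink, pcb}
3. duct@(0, 1, 1) [-z clear] — {duct, heatsink, pcb}
4. connector@(0, 0, 1) [+x clear] — {connector, duct, heatsink, pcb}
5. module@(0, -1, 1) [+z clear] — {connector, duct, heatsink, module, pcb}
6. retainer@(0, 0, 0) [-x clear] — {connector, duct, heatsink, module, pcb, retainer}

heatsink; pcb; duct; connector; module; retainer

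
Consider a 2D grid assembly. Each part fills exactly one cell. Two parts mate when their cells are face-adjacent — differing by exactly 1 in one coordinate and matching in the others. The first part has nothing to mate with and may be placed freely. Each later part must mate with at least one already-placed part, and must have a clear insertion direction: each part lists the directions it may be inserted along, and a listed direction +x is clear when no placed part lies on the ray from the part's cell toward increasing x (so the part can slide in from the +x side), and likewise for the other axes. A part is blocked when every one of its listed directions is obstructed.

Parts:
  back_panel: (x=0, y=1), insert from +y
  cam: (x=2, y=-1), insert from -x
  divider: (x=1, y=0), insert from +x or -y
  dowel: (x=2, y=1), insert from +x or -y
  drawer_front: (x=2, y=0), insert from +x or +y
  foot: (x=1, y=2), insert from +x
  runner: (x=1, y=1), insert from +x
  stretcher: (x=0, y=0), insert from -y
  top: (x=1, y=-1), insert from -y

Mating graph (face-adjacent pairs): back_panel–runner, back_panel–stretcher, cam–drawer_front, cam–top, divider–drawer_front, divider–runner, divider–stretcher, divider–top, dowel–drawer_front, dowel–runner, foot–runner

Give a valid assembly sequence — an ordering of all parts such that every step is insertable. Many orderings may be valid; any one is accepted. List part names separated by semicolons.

1. drawer_front@(2, 0) [+x clear] — {drawer_front}
2. divider@(1, 0) [-y clear] — {divider, drawer_front}
3. stretcher@(0, 0) [-y clear] — {divider, drawer_front, stretcher}
4. back_panel@(0, 1) [+y clear] — {back_panel, divider, drawer_front, stretcher}
5. cam@(2, -1) [-x clear] — {back_panel, cam, divider, drawer_front, stretcher}
6. runner@(1, 1) [+x clear] — {back_panel, cam, divider, drawer_front, runner, stretcher}
7. foot@(1, 2) [+x clear] — {back_panel, cam, divider, drawer_front, foot, runner, stretcher}
8. dowel@(2, 1) [+x clear] — {back_panel, cam, divider, dowel, drawer_front, foot, runner, stretcher}
9. top@(1, -1) [-y clear] — {back_panel, cam, divider, dowel, drawer_front, foot, runner, stretcher, top}

drawer_front; divider; stretcher; back_panel; cam; runner; foot; dowel; top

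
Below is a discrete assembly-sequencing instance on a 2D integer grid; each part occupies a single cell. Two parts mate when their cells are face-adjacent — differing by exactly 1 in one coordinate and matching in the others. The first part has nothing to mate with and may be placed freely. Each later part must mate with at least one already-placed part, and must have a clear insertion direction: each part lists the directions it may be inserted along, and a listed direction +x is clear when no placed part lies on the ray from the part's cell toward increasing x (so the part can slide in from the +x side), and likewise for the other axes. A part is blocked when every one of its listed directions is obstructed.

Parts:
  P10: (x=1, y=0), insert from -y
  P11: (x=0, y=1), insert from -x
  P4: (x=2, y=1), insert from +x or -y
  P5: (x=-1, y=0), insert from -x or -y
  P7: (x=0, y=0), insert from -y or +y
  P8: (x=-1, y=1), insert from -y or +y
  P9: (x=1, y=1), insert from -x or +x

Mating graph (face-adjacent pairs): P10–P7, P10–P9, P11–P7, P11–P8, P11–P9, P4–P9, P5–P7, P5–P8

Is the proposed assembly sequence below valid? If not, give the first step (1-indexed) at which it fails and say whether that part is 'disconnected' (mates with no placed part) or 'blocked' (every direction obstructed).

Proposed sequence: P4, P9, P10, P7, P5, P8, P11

1. P4@(2, 1) [+x clear] — {P4}
2. P9@(1, 1) [-x clear] — {P4, P9}
3. P10@(1, 0) [-y clear] — {P10, P4, P9}
4. P7@(0, 0) [-y clear] — {P10, P4, P7, P9}
5. P5@(-1, 0) [-x clear] — {P10, P4, P5, P7, P9}
6. P8@(-1, 1) [+y clear] — {P10, P4, P5, P7, P8, P9}
7. P11@(0, 1) — -x all obstructed ⇒ blocked

Invalid at step 7 (blocked)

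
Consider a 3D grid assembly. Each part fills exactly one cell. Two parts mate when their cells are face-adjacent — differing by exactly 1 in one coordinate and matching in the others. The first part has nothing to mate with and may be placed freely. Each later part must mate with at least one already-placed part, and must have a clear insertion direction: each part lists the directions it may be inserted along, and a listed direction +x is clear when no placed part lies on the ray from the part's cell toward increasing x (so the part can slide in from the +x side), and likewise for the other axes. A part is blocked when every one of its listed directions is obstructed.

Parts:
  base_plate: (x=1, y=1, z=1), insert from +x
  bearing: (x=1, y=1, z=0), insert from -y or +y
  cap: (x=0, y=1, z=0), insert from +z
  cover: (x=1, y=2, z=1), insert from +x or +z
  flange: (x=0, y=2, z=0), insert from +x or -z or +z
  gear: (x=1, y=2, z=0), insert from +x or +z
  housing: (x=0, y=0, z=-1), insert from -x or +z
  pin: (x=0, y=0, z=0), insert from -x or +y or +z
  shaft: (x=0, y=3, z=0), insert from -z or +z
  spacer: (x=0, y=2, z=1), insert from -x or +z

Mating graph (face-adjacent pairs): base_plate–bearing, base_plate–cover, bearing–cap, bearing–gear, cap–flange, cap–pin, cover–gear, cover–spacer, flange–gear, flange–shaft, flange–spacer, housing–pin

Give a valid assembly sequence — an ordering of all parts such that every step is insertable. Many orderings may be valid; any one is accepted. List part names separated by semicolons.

spacer; cover; base_plate; bearing; gear; cap; pin; housing; flange; shaft

1. spacer@(0, 2, 1) [-x clear] — {spacer}
2. cover@(1, 2, 1) [+x clear] — {cover, spacer}
3. base_plate@(1, 1, 1) [+x clear] — {base_plate, cover, spacer}
4. bearing@(1, 1, 0) [-y clear] — {base_plate, bearing, cover, spacer}
5. gear@(1, 2, 0) [+x clear] — {base_plate, bearing, cover, gear, spacer}
6. cap@(0, 1, 0) [+z clear] — {base_plate, bearing, cap, cover, gear, spacer}
7. pin@(0, 0, 0) [-x clear] — {base_plate, bearing, cap, cover, gear, pin, spacer}
8. housing@(0, 0, -1) [-x clear] — {base_plate, bearing, cap, cover, gear, housing, pin, spacer}
9. flange@(0, 2, 0) [-z clear] — {base_plate, bearing, cap, cover, flange, gear, housing, pin, spacer}
10. shaft@(0, 3, 0) [-z clear] — {base_plate, bearing, cap, cover, flange, gear, housing, pin, shaft, spacer}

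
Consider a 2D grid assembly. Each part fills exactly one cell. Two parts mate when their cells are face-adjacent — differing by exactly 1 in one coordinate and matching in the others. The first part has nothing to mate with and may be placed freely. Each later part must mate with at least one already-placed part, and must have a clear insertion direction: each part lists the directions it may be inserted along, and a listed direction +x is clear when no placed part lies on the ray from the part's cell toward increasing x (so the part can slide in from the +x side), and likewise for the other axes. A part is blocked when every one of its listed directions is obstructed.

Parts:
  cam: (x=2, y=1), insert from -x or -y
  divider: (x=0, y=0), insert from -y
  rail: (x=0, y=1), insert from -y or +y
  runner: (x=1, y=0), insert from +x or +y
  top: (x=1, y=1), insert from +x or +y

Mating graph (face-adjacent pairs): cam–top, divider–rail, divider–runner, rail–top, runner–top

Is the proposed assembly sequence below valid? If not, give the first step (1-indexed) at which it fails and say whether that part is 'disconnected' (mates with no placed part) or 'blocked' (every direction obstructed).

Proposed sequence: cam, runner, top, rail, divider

Invalid at step 2 (disconnected)

1. cam@(2, 1) [-x clear] — {cam}
2. runner@(1, 0) — no placed neighbour ⇒ disconnected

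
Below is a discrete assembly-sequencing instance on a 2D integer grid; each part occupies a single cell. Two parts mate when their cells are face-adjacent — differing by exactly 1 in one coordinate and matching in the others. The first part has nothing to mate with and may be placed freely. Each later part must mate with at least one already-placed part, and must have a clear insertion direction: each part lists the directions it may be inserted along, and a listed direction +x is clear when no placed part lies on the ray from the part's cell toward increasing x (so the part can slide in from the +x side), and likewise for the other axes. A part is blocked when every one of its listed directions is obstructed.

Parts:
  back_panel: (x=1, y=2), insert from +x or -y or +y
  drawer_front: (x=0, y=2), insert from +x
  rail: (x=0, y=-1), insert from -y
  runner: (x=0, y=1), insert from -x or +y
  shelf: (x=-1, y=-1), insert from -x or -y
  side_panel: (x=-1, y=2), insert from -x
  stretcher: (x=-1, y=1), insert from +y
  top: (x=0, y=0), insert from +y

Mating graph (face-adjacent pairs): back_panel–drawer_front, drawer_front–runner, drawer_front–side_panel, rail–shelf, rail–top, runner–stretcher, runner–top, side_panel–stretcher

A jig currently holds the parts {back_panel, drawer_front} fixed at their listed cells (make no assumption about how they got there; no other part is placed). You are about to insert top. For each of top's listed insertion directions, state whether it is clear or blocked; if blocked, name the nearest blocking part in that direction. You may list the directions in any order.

+y: blocked by drawer_front

+y: nearest on ray is drawer_front@(0, 2) ⇒ blocked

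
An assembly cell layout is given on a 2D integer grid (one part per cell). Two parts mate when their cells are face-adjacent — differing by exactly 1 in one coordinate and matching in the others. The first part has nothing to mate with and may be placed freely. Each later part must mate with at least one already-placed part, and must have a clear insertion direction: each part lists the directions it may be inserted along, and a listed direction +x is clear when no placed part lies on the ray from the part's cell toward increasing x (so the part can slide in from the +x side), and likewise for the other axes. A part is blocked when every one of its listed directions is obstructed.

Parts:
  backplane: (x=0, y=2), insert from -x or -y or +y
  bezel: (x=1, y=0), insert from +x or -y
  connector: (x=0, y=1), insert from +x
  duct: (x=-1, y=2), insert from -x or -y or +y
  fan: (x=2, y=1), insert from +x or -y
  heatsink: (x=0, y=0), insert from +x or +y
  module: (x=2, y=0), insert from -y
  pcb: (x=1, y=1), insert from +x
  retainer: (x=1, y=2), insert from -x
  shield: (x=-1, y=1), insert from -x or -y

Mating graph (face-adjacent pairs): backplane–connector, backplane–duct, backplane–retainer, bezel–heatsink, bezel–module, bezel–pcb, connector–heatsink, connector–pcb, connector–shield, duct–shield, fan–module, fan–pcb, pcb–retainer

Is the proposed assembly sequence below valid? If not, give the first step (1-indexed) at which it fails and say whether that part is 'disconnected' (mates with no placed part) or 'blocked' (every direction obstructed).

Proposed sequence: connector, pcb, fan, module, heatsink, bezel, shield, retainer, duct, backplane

1. connector@(0, 1) [+x clear] — {connector}
2. pcb@(1, 1) [+x clear] — {connector, pcb}
3. fan@(2, 1) [+x clear] — {connector, fan, pcb}
4. module@(2, 0) [-y clear] — {connector, fan, module, pcb}
5. heatsink@(0, 0) — +x/+y all obstructed ⇒ blocked

Invalid at step 5 (blocked)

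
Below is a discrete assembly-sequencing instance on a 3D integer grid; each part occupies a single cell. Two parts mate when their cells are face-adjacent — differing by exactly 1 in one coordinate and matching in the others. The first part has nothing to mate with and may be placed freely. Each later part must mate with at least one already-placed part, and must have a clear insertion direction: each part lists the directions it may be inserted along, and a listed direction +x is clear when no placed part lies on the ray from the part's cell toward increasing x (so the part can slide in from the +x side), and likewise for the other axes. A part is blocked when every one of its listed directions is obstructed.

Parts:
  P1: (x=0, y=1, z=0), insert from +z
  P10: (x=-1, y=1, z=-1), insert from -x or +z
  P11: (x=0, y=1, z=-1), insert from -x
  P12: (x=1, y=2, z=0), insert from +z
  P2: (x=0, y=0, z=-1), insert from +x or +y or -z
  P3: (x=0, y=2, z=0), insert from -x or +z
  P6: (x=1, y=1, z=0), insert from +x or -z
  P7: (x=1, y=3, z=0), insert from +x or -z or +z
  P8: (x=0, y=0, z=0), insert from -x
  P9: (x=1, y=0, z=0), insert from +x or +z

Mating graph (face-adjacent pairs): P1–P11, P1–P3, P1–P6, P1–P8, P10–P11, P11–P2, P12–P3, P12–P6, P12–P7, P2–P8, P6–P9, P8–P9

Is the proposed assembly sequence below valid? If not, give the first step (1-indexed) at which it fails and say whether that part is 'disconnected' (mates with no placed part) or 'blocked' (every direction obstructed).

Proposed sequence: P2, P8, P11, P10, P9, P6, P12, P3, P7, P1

1. P2@(0, 0, -1) [+x clear] — {P2}
2. P8@(0, 0, 0) [-x clear] — {P2, P8}
3. P11@(0, 1, -1) [-x clear] — {P11, P2, P8}
4. P10@(-1, 1, -1) [-x clear] — {P10, P11, P2, P8}
5. P9@(1, 0, 0) [+x clear] — {P10, P11, P2, P8, P9}
6. P6@(1, 1, 0) [+x clear] — {P10, P11, P2, P6, P8, P9}
7. P12@(1, 2, 0) [+z clear] — {P10, P11, P12, P2, P6, P8, P9}
8. P3@(0, 2, 0) [-x clear] — {P10, P11, P12, P2, P3, P6, P8, P9}
9. P7@(1, 3, 0) [+x clear] — {P10, P11, P12, P2, P3, P6, P7, P8, P9}
10. P1@(0, 1, 0) [+z clear] — {P1, P10, P11, P12, P2, P3, P6, P7, P8, P9}

Valid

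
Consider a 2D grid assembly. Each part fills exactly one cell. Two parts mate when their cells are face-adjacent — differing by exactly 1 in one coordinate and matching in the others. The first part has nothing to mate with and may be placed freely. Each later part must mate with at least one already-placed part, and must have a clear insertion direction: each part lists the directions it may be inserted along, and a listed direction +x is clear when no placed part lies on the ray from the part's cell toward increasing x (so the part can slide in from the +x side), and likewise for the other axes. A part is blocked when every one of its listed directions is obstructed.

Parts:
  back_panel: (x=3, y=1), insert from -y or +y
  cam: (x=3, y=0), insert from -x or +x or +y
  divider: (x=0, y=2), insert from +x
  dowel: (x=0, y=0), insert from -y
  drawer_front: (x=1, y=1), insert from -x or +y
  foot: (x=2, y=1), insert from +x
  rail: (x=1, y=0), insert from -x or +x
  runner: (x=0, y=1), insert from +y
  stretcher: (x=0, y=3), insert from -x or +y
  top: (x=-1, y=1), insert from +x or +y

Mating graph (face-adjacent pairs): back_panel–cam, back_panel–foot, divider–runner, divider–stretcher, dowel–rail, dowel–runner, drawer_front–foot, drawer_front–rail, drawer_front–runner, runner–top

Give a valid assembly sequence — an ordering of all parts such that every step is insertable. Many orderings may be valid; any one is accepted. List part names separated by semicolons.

top; runner; drawer_front; dowel; divider; stretcher; rail; foot; back_panel; cam

1. top@(-1, 1) [+x clear] — {top}
2. runner@(0, 1) [+y clear] — {runner, top}
3. drawer_front@(1, 1) [+y clear] — {drawer_front, runner, top}
4. dowel@(0, 0) [-y clear] — {dowel, drawer_front, runner, top}
5. divider@(0, 2) [+x clear] — {divider, dowel, drawer_front, runner, top}
6. stretcher@(0, 3) [-x clear] — {divider, dowel, drawer_front, runner, stretcher, top}
7. rail@(1, 0) [+x clear] — {divider, dowel, drawer_front, rail, runner, stretcher, top}
8. foot@(2, 1) [+x clear] — {divider, dowel, drawer_front, foot, rail, runner, stretcher, top}
9. back_panel@(3, 1) [-y clear] — {back_panel, divider, dowel, drawer_front, foot, rail, runner, stretcher, top}
10. cam@(3, 0) [+x clear] — {back_panel, cam, divider, dowel, drawer_front, foot, rail, runner, stretcher, top}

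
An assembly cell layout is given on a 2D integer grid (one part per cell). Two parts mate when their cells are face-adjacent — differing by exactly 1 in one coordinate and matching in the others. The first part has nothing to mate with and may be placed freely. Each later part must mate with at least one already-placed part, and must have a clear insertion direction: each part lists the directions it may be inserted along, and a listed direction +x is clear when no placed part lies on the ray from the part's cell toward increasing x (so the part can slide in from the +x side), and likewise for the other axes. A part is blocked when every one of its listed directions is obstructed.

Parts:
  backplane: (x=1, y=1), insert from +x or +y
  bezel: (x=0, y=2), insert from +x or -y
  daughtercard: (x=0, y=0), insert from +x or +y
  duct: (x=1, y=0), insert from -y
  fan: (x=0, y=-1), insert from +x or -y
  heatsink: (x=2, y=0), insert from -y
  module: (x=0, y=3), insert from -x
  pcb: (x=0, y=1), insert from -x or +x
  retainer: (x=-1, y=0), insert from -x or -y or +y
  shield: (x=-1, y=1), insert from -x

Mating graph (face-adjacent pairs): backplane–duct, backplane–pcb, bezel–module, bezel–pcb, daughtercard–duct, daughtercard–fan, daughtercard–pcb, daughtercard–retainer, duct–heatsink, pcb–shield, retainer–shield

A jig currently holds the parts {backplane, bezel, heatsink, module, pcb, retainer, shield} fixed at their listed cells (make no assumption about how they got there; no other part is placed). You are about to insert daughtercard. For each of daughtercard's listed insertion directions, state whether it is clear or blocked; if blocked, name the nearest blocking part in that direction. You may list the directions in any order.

+x: nearest on ray is heatsink@(2, 0) ⇒ blocked
+y: nearest on ray is pcb@(0, 1) ⇒ blocked

+x: blocked by heatsink; +y: blocked by pcb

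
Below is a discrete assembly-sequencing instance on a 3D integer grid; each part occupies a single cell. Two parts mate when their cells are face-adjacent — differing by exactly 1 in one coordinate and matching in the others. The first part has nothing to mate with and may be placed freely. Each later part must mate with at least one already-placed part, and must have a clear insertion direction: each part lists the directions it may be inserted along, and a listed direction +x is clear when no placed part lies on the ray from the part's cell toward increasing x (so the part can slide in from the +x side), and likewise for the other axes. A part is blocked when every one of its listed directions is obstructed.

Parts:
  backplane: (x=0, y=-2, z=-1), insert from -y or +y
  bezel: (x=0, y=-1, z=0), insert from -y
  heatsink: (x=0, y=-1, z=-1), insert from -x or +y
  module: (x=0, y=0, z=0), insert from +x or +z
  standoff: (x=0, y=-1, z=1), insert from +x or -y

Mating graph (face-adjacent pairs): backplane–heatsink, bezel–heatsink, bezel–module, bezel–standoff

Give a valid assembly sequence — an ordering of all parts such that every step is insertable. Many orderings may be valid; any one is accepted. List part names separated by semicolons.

backplane; heatsink; bezel; module; standoff

1. backplane@(0, -2, -1) [-y clear] — {backplane}
2. heatsink@(0, -1, -1) [-x clear] — {backplane, heatsink}
3. bezel@(0, -1, 0) [-y clear] — {backplane, bezel, heatsink}
4. module@(0, 0, 0) [+x clear] — {backplane, bezel, heatsink, module}
5. standoff@(0, -1, 1) [+x clear] — {backplane, bezel, heatsink, module, standoff}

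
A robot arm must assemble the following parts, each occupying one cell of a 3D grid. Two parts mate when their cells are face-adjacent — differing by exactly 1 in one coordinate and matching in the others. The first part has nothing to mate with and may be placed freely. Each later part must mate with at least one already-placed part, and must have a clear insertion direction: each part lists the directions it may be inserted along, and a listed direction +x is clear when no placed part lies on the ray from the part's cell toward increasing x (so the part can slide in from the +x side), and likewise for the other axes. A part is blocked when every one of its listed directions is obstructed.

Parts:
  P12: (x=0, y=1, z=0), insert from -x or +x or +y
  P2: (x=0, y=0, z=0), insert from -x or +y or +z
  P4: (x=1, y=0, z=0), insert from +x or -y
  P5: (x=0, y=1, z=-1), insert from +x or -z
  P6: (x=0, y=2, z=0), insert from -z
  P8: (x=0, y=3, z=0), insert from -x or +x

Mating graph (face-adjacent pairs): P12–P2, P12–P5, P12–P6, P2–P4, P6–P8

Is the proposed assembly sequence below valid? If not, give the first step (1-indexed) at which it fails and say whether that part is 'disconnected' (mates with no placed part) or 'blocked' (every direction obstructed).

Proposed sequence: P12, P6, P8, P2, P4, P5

Valid

1. P12@(0, 1, 0) [-x clear] — {P12}
2. P6@(0, 2, 0) [-z clear] — {P12, P6}
3. P8@(0, 3, 0) [-x clear] — {P12, P6, P8}
4. P2@(0, 0, 0) [-x clear] — {P12, P2, P6, P8}
5. P4@(1, 0, 0) [+x clear] — {P12, P2, P4, P6, P8}
6. P5@(0, 1, -1) [+x clear] — {P12, P2, P4, P5, P6, P8}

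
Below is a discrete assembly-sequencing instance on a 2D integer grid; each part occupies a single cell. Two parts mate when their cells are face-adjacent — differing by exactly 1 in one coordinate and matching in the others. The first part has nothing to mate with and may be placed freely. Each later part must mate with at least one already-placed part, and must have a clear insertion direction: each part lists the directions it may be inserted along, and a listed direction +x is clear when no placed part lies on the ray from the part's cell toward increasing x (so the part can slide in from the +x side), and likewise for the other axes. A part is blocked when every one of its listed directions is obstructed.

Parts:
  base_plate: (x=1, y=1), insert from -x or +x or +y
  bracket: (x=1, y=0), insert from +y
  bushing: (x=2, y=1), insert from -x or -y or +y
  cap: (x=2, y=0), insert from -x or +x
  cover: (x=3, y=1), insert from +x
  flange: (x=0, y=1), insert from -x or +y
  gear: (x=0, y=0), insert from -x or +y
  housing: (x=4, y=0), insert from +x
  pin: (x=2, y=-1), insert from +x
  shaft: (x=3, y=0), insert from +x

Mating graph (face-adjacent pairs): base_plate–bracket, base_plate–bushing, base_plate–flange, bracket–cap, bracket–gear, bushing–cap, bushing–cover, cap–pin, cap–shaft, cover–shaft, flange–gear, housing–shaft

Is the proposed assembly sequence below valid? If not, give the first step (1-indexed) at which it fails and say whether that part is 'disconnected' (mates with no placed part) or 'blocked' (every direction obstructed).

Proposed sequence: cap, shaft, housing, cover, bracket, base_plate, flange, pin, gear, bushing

Valid

1. cap@(2, 0) [-x clear] — {cap}
2. shaft@(3, 0) [+x clear] — {cap, shaft}
3. housing@(4, 0) [+x clear] — {cap, housing, shaft}
4. cover@(3, 1) [+x clear] — {cap, cover, housing, shaft}
5. bracket@(1, 0) [+y clear] — {bracket, cap, cover, housing, shaft}
6. base_plate@(1, 1) [-x clear] — {base_plate, bracket, cap, cover, housing, shaft}
7. flange@(0, 1) [-x clear] — {base_plate, bracket, cap, cover, flange, housing, shaft}
8. pin@(2, -1) [+x clear] — {base_plate, bracket, cap, cover, flange, housing, pin, shaft}
9. gear@(0, 0) [-x clear] — {base_plate, bracket, cap, cover, flange, gear, housing, pin, shaft}
10. bushing@(2, 1) [+y clear] — {base_plate, bracket, bushing, cap, cover, flange, gear, housing, pin, shaft}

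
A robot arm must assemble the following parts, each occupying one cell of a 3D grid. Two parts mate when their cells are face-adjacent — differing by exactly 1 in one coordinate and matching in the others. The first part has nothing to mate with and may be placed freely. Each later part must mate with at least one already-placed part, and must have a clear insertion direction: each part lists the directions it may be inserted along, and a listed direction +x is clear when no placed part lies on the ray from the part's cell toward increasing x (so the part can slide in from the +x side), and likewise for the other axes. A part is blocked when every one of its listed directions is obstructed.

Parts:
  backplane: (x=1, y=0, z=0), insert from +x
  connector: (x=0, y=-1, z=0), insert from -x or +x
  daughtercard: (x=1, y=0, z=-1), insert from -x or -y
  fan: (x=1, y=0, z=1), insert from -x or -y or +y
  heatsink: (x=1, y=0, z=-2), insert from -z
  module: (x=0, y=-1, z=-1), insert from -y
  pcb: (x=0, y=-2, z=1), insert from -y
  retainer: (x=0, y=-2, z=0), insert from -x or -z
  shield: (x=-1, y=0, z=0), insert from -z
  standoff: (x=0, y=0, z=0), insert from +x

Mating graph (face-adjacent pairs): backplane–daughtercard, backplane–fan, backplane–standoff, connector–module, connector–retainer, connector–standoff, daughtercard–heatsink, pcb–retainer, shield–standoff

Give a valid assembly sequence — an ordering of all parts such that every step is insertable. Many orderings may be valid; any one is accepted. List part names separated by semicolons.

1. pcb@(0, -2, 1) [-y clear] — {pcb}
2. retainer@(0, -2, 0) [-x clear] — {pcb, retainer}
3. connector@(0, -1, 0) [-x clear] — {connector, pcb, retainer}
4. standoff@(0, 0, 0) [+x clear] — {connector, pcb, retainer, standoff}
5. backplane@(1, 0, 0) [+x clear] — {backplane, connector, pcb, retainer, standoff}
6. daughtercard@(1, 0, -1) [-x clear] — {backplane, connector, daughtercard, pcb, retainer, standoff}
7. heatsink@(1, 0, -2) [-z clear] — {backplane, connector, daughtercard, heatsink, pcb, retainer, standoff}
8. fan@(1, 0, 1) [-x clear] — {backplane, connector, daughtercard, fan, heatsink, pcb, retainer, standoff}
9. shield@(-1, 0, 0) [-z clear] — {backplane, connector, daughtercard, fan, heatsink, pcb, retainer, shield, standoff}
10. module@(0, -1, -1) [-y clear] — {backplane, connector, daughtercard, fan, heatsink, module, pcb, retainer, shield, standoff}

pcb; retainer; connector; standoff; backplane; daughtercard; heatsink; fan; shield; module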